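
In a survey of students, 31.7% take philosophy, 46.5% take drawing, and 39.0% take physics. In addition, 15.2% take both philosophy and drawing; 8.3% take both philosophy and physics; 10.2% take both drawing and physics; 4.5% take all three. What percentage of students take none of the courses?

12.0%

By inclusion–exclusion:
P(≥1) = 31.7 + 46.5 + 39.0 − 15.2 − 8.3 − 10.2 + 4.5 = 88.0%
P(none) = 100% − 88.0% = 12.0%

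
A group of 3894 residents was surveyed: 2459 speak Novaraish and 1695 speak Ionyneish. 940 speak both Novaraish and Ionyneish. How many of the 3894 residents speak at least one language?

|at least one| = 2459 + 1695 − 940 = 3214

3214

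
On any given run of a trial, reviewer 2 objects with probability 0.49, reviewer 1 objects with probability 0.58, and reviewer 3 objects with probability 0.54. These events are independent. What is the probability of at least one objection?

Since the events are independent, P(none) is the product of the individual non-occurrence probabilities.
P(none) = (1 − 0.49) × (1 − 0.58) × (1 − 0.54) = 0.51 × 0.42 × 0.46 = 0.098532
P(at least one) = 1 − 0.098532 = 0.901468

0.901468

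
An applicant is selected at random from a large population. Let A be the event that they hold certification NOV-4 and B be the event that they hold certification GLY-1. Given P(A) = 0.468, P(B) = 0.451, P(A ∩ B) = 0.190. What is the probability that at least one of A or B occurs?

0.729

P(A ∪ B) = 0.468 + 0.451 − 0.190 = 0.729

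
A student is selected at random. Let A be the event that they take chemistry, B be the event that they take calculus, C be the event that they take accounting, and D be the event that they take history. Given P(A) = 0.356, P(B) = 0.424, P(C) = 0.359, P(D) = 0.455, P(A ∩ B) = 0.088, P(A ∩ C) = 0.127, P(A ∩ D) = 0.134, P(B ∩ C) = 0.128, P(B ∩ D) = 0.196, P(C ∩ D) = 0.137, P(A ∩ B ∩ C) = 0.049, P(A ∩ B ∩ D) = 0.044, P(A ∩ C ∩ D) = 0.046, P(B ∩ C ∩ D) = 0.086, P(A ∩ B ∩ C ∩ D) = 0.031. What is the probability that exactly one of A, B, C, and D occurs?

By inclusion–exclusion (exactly-one form):
P(exactly one) = 0.356 + 0.424 + 0.359 + 0.455 − 2·0.088 − 2·0.127 − 2·0.134 − 2·0.128 − 2·0.196 − 2·0.137 + 3·0.049 + 3·0.044 + 3·0.046 + 3·0.086 − 4·0.031 = 0.525

0.525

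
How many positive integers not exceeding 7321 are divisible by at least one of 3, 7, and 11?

By inclusion-exclusion,
⌊7321/3⌋ + ⌊7321/7⌋ + ⌊7321/11⌋ − ⌊7321/21⌋ − ⌊7321/33⌋ − ⌊7321/77⌋ + ⌊7321/231⌋ = 2440 + 1045 + 665 − 348 − 221 − 95 + 31 = 3517

3517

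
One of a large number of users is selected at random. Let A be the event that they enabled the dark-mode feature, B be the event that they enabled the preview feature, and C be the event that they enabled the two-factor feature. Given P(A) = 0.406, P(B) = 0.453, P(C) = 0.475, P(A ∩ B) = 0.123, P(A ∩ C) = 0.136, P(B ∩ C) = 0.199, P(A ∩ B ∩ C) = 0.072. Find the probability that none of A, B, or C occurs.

0.052

Apply inclusion-exclusion:
P(A ∪ B ∪ C) = 0.406 + 0.453 + 0.475 − 0.123 − 0.136 − 0.199 + 0.072 = 0.948
P(none) = 1 − 0.948 = 0.052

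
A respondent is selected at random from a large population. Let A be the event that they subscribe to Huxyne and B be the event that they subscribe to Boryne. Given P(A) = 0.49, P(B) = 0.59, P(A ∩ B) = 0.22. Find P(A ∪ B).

Inclusion–exclusion gives
P(A ∪ B) = 0.49 + 0.59 − 0.22 = 0.86

0.86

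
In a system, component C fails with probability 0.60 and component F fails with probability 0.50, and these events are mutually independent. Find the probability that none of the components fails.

0.20

P(none) = (1 − 0.60) × (1 − 0.50) = 0.40 × 0.50 = 0.20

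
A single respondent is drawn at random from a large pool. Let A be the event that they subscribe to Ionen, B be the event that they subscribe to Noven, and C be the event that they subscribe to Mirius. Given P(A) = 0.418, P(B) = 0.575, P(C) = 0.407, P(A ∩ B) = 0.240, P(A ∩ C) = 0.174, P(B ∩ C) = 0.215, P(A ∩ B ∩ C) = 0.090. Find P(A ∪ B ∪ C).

By inclusion–exclusion:
P(A ∪ B ∪ C) = 0.418 + 0.575 + 0.407 − 0.240 − 0.174 − 0.215 + 0.090 = 0.861

0.861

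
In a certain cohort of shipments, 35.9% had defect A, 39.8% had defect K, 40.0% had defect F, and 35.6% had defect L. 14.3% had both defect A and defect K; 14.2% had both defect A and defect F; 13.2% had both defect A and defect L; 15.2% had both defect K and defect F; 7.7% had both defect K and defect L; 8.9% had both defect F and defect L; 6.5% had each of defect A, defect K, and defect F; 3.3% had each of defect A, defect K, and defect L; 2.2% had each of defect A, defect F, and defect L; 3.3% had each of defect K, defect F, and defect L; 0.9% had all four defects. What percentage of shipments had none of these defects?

P(≥1) = 35.9 + 39.8 + 40.0 + 35.6 − 14.3 − 14.2 − 13.2 − 15.2 − 7.7 − 8.9 + 6.5 + 3.3 + 2.2 + 3.3 − 0.9 = 92.2%
P(none) = 100% − 92.2% = 7.8%

7.8%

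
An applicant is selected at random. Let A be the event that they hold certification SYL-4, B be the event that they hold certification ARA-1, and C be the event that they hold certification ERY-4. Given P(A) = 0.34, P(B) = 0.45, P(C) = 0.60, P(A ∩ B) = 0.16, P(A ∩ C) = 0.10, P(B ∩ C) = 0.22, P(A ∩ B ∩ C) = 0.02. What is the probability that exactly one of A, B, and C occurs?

0.49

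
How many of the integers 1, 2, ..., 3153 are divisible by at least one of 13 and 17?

Inclusion–exclusion gives
242 + 185 − 14 = 413

413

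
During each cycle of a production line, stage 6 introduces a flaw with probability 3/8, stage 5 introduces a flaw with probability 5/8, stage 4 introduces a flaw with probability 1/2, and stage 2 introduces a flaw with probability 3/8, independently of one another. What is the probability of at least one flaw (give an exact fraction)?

Since the events are independent, P(none) is the product of the individual non-occurrence probabilities.
P(none) = (1 − 3/8) × (1 − 5/8) × (1 − 1/2) × (1 − 3/8) = 5/8 × 3/8 × 1/2 × 5/8 = 75/1024
P(at least one) = 1 − 75/1024 = 949/1024

949/1024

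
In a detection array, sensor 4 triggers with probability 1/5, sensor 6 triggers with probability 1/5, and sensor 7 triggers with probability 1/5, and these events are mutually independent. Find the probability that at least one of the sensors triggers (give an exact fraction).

61/125

P(none) = (1 − 1/5) × (1 − 1/5) × (1 − 1/5) = 4/5 × 4/5 × 4/5 = 64/125
P(at least one) = 1 − 64/125 = 61/125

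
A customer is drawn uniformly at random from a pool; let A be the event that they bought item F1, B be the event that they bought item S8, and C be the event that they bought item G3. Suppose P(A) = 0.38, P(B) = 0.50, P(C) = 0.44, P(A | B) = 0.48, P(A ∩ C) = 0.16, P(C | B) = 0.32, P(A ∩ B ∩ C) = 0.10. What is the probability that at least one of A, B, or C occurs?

P(A ∩ B) = P(B)·P(A|B) = 0.50 × 0.48 = 0.24
P(B ∩ C) = P(B)·P(C|B) = 0.50 × 0.32 = 0.16
By inclusion-exclusion,
P(A ∪ B ∪ C) = 0.38 + 0.50 + 0.44 − 0.24 − 0.16 − 0.16 + 0.10 = 0.86

0.86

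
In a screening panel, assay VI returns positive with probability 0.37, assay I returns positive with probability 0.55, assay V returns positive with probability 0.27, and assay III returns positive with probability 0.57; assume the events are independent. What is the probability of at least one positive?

0.91100935

P(none) = (1 − 0.37) × (1 − 0.55) × (1 − 0.27) × (1 − 0.57) = 0.63 × 0.45 × 0.73 × 0.43 = 0.08899065
P(at least one) = 1 − 0.08899065 = 0.91100935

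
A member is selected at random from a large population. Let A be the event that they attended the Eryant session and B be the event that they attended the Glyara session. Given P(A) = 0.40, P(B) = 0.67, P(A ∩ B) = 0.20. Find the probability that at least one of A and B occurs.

0.87

Apply inclusion-exclusion:
P(A ∪ B) = 0.40 + 0.67 − 0.20 = 0.87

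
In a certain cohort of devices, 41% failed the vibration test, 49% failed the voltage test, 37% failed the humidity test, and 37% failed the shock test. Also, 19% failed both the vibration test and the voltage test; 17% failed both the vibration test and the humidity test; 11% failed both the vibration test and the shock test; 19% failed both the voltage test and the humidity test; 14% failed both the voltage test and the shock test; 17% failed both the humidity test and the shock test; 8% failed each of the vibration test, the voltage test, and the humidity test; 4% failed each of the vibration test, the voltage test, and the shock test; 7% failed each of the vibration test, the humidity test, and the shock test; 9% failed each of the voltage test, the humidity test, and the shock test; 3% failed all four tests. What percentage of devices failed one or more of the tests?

92%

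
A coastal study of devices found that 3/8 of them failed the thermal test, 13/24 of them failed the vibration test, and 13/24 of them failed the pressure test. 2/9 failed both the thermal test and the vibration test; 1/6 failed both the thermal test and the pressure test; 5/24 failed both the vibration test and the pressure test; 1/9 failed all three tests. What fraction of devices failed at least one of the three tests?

35/36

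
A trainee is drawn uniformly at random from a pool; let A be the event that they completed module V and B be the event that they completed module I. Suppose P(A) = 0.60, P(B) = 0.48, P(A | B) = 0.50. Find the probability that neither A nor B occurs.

0.16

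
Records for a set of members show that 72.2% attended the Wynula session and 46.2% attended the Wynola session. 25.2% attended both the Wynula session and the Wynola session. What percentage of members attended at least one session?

93.2%

By inclusion–exclusion:
P(union) = 72.2 + 46.2 − 25.2 = 93.2%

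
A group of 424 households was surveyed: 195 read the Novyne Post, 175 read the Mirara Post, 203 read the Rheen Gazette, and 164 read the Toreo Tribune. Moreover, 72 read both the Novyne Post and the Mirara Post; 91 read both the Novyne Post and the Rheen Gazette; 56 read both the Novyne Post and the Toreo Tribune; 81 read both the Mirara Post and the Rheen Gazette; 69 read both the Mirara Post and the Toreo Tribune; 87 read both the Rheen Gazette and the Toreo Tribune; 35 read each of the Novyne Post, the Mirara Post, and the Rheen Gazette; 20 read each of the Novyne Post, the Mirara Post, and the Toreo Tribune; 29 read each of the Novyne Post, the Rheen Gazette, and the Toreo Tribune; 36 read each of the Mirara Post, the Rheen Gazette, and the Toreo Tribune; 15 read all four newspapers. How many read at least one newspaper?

386

Apply inclusion-exclusion:
|union| = 195 + 175 + 203 + 164 − 72 − 91 − 56 − 81 − 69 − 87 + 35 + 20 + 29 + 36 − 15 = 386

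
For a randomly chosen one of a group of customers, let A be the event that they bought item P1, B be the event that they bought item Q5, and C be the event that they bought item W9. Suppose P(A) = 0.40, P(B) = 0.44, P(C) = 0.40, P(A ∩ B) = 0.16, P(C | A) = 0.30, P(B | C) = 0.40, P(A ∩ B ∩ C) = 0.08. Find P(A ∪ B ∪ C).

0.88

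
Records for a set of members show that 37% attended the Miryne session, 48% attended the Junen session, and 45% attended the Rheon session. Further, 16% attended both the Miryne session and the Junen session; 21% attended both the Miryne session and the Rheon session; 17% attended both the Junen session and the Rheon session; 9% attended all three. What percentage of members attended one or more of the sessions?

Apply inclusion-exclusion:
P(at least one) = 37 + 48 + 45 − 16 − 21 − 17 + 9 = 85%

85%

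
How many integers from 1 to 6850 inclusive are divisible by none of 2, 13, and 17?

2976

3425 + 526 + 402 − 263 − 201 − 30 + 15 = 3874
6850 − 3874 = 2976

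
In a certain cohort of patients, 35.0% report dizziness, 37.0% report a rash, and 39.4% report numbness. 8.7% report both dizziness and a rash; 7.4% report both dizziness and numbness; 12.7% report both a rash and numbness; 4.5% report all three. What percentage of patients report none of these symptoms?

By inclusion–exclusion:
P(at least one) = 35.0 + 37.0 + 39.4 − 8.7 − 7.4 − 12.7 + 4.5 = 87.1%
P(none) = 100% − 87.1% = 12.9%

12.9%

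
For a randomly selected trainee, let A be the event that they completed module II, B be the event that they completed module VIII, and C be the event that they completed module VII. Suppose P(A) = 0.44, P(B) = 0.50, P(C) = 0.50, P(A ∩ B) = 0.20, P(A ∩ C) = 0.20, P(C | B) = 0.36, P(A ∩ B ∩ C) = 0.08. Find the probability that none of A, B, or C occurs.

0.06

P(B ∩ C) = P(B)·P(C|B) = 0.50 × 0.36 = 0.18
Inclusion–exclusion gives
P(A ∪ B ∪ C) = 0.44 + 0.50 + 0.50 − 0.20 − 0.20 − 0.18 + 0.08 = 0.94
P(none) = 1 − 0.94 = 0.06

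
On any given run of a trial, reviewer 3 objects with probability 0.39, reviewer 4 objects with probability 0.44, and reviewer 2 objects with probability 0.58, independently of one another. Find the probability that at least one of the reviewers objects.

P(none) = (1 − 0.39) × (1 − 0.44) × (1 − 0.58) = 0.61 × 0.56 × 0.42 = 0.143472
P(at least one) = 1 − 0.143472 = 0.856528

0.856528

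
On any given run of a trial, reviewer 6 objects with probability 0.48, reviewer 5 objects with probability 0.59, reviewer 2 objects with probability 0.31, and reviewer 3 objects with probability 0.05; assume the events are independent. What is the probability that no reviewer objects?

P(none) = (1 − 0.48) × (1 − 0.59) × (1 − 0.31) × (1 − 0.05) = 0.52 × 0.41 × 0.69 × 0.95 = 0.1397526

0.1397526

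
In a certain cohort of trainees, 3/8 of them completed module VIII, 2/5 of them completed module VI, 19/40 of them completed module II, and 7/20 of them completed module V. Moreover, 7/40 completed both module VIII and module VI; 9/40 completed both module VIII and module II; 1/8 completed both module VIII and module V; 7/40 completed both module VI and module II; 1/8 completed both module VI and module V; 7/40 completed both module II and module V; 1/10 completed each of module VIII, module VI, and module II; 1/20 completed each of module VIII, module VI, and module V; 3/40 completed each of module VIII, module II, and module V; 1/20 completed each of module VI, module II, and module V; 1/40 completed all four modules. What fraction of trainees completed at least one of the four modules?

P(≥1) = 3/8 + 2/5 + 19/40 + 7/20 − 7/40 − 9/40 − 1/8 − 7/40 − 1/8 − 7/40 + 1/10 + 1/20 + 3/40 + 1/20 − 1/40 = 17/20

17/20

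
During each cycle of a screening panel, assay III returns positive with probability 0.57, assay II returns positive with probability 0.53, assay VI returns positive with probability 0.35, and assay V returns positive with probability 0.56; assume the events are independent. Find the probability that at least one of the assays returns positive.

0.9421994

P(none) = (1 − 0.57) × (1 − 0.53) × (1 − 0.35) × (1 − 0.56) = 0.43 × 0.47 × 0.65 × 0.44 = 0.0578006
P(at least one) = 1 − 0.0578006 = 0.9421994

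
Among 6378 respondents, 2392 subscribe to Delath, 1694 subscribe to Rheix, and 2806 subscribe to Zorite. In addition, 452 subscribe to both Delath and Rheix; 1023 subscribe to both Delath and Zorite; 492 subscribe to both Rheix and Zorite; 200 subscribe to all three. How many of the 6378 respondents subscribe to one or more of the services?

Using inclusion–exclusion:
N(≥1) = 2392 + 1694 + 2806 − 452 − 1023 − 492 + 200 = 5125

5125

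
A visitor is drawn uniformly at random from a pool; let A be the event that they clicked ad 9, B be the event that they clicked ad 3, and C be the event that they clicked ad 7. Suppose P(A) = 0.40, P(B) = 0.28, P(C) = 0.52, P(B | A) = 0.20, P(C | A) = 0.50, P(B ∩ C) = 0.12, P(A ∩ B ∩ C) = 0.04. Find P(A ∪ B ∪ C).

P(A ∩ B) = P(A)·P(B|A) = 0.40 × 0.20 = 0.08
P(A ∩ C) = P(A)·P(C|A) = 0.40 × 0.50 = 0.20
Apply inclusion-exclusion:
P(A ∪ B ∪ C) = 0.40 + 0.28 + 0.52 − 0.08 − 0.20 − 0.12 + 0.04 = 0.84

0.84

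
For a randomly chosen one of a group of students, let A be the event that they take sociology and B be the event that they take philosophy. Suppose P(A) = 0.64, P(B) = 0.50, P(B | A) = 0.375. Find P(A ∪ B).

0.90

P(A ∩ B) = P(A)·P(B|A) = 0.64 × 0.375 = 0.24
P(A ∪ B) = 0.64 + 0.50 − 0.24 = 0.90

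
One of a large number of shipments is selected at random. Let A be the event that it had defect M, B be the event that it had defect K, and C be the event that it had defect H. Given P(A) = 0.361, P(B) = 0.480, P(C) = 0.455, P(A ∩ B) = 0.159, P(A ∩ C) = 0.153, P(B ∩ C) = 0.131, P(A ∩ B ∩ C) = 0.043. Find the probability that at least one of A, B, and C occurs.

0.896

Using inclusion–exclusion:
P(A ∪ B ∪ C) = 0.361 + 0.480 + 0.455 − 0.159 − 0.153 − 0.131 + 0.043 = 0.896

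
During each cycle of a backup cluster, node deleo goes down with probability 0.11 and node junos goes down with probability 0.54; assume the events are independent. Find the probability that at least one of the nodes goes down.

Independence gives P(none) = ∏(1 − pᵢ).
P(none) = (1 − 0.11) × (1 − 0.54) = 0.89 × 0.46 = 0.4094
P(at least one) = 1 − 0.4094 = 0.5906

0.5906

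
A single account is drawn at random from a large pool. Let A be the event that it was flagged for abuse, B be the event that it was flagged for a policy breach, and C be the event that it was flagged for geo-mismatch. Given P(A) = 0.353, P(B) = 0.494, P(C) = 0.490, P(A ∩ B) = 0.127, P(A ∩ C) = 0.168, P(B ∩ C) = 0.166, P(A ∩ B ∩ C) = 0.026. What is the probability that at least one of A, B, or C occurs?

0.902

P(A ∪ B ∪ C) = 0.353 + 0.494 + 0.490 − 0.127 − 0.168 − 0.166 + 0.026 = 0.902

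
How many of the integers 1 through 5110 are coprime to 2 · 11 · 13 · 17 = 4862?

2019

2555 + 464 + 393 + 300 − 232 − 196 − 150 − 35 − 27 − 23 + 17 + 13 + 11 + 2 − 1 = 3091
5110 − 3091 = 2019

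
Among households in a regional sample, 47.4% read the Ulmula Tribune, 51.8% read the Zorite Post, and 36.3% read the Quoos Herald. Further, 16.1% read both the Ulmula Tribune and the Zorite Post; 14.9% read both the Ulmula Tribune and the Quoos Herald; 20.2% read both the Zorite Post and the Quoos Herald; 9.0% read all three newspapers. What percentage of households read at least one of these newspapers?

93.3%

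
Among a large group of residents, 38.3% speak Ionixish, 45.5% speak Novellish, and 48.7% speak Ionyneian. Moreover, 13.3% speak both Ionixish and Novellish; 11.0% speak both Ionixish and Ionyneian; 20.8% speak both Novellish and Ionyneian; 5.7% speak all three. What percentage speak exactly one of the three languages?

By inclusion–exclusion (exactly-one form):
P(exactly one) = 38.3 + 45.5 + 48.7 − 2·13.3 − 2·11.0 − 2·20.8 + 3·5.7 = 59.4%

59.4%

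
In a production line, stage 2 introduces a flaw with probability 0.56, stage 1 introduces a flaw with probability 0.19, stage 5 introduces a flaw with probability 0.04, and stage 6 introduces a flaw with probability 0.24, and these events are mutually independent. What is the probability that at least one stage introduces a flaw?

P(none) = (1 − 0.56) × (1 − 0.19) × (1 − 0.04) × (1 − 0.24) = 0.44 × 0.81 × 0.96 × 0.76 = 0.26002944
P(at least one) = 1 − 0.26002944 = 0.73997056

0.73997056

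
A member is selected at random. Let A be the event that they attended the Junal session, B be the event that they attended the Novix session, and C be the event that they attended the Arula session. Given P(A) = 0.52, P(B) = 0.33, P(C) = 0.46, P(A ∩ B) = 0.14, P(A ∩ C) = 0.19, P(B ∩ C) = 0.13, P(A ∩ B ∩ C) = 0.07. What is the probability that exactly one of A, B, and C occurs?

Using the inclusion–exclusion count for exactly one event:
P(exactly one) = 0.52 + 0.33 + 0.46 − 2·0.14 − 2·0.19 − 2·0.13 + 3·0.07 = 0.60

0.60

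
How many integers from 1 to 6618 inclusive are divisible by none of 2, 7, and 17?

2669

floor(6618/2) + floor(6618/7) + floor(6618/17) − floor(6618/14) − floor(6618/34) − floor(6618/119) + floor(6618/238) = 3309 + 945 + 389 − 472 − 194 − 55 + 27 = 3949
6618 − 3949 = 2669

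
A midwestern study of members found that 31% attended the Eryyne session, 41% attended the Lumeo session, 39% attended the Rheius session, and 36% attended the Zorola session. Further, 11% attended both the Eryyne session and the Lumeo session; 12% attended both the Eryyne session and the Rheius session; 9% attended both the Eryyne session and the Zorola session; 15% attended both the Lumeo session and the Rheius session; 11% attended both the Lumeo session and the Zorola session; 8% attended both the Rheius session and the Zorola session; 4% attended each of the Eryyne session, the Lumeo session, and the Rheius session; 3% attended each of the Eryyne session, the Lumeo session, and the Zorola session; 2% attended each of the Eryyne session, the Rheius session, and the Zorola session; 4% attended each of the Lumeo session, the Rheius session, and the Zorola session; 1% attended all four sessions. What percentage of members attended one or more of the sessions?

By inclusion-exclusion,
P(at least one) = 31 + 41 + 39 + 36 − 11 − 12 − 9 − 15 − 11 − 8 + 4 + 3 + 2 + 4 − 1 = 93%

93%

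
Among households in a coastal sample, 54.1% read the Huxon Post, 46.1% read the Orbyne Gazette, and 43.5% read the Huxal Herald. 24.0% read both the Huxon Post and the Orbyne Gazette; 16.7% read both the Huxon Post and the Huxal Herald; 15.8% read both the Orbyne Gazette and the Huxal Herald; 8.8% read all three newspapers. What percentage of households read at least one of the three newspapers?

By inclusion-exclusion,
P(≥1) = 54.1 + 46.1 + 43.5 − 24.0 − 16.7 − 15.8 + 8.8 = 96.0%

96.0%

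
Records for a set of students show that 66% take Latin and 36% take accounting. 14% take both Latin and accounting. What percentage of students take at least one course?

Inclusion–exclusion gives
P(union) = 66 + 36 − 14 = 88%

88%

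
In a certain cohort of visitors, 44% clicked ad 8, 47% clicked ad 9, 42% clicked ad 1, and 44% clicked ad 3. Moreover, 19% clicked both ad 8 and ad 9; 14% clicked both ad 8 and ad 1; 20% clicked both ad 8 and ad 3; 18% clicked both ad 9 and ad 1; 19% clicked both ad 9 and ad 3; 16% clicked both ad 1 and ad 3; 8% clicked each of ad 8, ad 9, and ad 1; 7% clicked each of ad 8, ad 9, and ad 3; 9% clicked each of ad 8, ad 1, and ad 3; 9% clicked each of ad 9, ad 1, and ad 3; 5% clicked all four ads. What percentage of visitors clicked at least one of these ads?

99%

Apply inclusion-exclusion:
P(at least one) = 44 + 47 + 42 + 44 − 19 − 14 − 20 − 18 − 19 − 16 + 8 + 7 + 9 + 9 − 5 = 99%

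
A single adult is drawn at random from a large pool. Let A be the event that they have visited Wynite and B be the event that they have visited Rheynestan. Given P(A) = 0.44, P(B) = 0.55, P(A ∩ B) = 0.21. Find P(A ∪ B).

0.78

P(A ∪ B) = 0.44 + 0.55 − 0.21 = 0.78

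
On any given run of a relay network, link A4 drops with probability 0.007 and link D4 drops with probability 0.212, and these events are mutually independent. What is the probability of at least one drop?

P(none) = (1 − 0.007) × (1 − 0.212) = 0.993 × 0.788 = 0.782484
P(at least one) = 1 − 0.782484 = 0.217516

0.217516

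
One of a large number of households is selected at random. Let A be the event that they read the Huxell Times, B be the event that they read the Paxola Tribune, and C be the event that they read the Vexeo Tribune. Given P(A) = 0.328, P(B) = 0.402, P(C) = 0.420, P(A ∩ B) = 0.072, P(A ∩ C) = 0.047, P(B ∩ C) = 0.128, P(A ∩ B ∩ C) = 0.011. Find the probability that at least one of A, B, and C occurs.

Using inclusion–exclusion:
P(A ∪ B ∪ C) = 0.328 + 0.402 + 0.420 − 0.072 − 0.047 − 0.128 + 0.011 = 0.914

0.914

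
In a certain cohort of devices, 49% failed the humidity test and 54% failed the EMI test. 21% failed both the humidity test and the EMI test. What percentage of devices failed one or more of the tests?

By inclusion–exclusion:
P(at least one) = 49 + 54 − 21 = 82%

82%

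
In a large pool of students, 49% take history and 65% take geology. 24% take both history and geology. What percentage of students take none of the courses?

10%

Inclusion–exclusion gives
P(≥1) = 49 + 65 − 24 = 90%
P(none) = 100% − 90% = 10%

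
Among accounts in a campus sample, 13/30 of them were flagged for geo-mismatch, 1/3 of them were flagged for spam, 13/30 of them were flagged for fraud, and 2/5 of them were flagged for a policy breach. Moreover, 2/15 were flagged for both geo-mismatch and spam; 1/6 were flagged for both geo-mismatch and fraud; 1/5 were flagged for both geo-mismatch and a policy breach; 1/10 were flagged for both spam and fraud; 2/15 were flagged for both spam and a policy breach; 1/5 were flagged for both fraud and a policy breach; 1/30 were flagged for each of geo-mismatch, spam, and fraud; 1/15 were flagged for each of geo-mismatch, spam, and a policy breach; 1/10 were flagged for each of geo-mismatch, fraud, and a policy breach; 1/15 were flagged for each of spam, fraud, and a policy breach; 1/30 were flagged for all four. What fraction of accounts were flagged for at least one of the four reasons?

By inclusion–exclusion:
P(≥1) = 13/30 + 1/3 + 13/30 + 2/5 − 2/15 − 1/6 − 1/5 − 1/10 − 2/15 − 1/5 + 1/30 + 1/15 + 1/10 + 1/15 − 1/30 = 9/10

9/10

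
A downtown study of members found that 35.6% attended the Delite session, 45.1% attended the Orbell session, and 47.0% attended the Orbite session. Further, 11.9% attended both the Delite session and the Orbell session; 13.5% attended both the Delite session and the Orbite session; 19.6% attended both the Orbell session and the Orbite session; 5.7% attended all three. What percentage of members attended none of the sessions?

11.6%

By inclusion-exclusion,
P(≥1) = 35.6 + 45.1 + 47.0 − 11.9 − 13.5 − 19.6 + 5.7 = 88.4%
P(none) = 100% − 88.4% = 11.6%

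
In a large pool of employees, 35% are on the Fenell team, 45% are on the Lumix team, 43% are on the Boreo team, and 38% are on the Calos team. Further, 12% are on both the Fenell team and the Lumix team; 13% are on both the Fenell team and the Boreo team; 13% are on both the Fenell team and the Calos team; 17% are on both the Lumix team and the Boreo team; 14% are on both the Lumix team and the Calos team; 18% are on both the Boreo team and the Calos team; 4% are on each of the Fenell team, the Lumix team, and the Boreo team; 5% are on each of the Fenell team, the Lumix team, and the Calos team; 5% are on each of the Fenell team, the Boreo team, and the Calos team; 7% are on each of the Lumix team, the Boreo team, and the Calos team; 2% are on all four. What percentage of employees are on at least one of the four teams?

93%

By inclusion-exclusion,
P(≥1) = 35 + 45 + 43 + 38 − 12 − 13 − 13 − 17 − 14 − 18 + 4 + 5 + 5 + 7 − 2 = 93%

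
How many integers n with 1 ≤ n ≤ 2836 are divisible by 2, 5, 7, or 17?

floor(2836/2) + floor(2836/5) + floor(2836/7) + floor(2836/17) − floor(2836/10) − floor(2836/14) − floor(2836/34) − floor(2836/35) − floor(2836/85) − floor(2836/119) + floor(2836/70) + floor(2836/170) + floor(2836/238) + floor(2836/595) − floor(2836/1190) = 1418 + 567 + 405 + 166 − 283 − 202 − 83 − 81 − 33 − 23 + 40 + 16 + 11 + 4 − 2 = 1920

1920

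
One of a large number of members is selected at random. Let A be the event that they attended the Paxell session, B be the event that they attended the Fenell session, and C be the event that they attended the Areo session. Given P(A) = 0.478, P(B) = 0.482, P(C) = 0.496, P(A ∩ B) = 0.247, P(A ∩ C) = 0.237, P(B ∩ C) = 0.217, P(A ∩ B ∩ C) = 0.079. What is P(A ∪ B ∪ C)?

Inclusion–exclusion gives
P(A ∪ B ∪ C) = 0.478 + 0.482 + 0.496 − 0.247 − 0.237 − 0.217 + 0.079 = 0.834

0.834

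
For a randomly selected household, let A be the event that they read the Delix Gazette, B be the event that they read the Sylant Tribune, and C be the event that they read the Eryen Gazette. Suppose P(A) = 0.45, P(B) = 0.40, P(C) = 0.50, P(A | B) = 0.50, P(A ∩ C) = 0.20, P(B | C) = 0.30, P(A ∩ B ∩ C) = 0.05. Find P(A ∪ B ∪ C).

0.85

P(A ∩ B) = P(B)·P(A|B) = 0.40 × 0.50 = 0.20
P(B ∩ C) = P(C)·P(B|C) = 0.50 × 0.30 = 0.15
Apply inclusion-exclusion:
P(A ∪ B ∪ C) = 0.45 + 0.40 + 0.50 − 0.20 − 0.20 − 0.15 + 0.05 = 0.85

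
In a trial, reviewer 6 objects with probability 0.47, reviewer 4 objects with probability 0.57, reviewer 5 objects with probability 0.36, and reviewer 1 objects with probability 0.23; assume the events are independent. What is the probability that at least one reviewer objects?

Independence gives P(none) = ∏(1 − pᵢ).
P(none) = (1 − 0.47) × (1 − 0.57) × (1 − 0.36) × (1 − 0.23) = 0.53 × 0.43 × 0.64 × 0.77 = 0.11230912
P(at least one) = 1 − 0.11230912 = 0.88769088

0.88769088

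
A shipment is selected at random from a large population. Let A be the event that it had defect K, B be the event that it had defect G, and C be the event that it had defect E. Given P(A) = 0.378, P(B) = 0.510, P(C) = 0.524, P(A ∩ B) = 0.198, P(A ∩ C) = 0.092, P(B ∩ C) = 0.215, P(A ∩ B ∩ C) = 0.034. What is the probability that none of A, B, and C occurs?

0.059

P(A ∪ B ∪ C) = 0.378 + 0.510 + 0.524 − 0.198 − 0.092 − 0.215 + 0.034 = 0.941
P(none) = 1 − 0.941 = 0.059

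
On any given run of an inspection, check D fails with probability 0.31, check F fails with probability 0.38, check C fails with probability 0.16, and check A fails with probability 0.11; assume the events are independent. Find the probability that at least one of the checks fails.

0.68017672

P(none) = (1 − 0.31) × (1 − 0.38) × (1 − 0.16) × (1 − 0.11) = 0.69 × 0.62 × 0.84 × 0.89 = 0.31982328
P(at least one) = 1 − 0.31982328 = 0.68017672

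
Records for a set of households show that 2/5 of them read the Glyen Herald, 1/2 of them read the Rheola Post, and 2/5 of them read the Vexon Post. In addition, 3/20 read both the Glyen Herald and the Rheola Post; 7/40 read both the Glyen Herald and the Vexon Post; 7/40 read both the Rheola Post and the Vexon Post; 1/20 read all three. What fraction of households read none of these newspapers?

P(at least one) = 2/5 + 1/2 + 2/5 − 3/20 − 7/40 − 7/40 + 1/20 = 17/20
P(none) = 1 − 17/20 = 3/20

3/20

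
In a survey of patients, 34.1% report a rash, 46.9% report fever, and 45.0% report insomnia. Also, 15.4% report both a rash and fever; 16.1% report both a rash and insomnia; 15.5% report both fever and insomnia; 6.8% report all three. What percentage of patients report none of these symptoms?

14.2%

Apply inclusion-exclusion:
P(≥1) = 34.1 + 46.9 + 45.0 − 15.4 − 16.1 − 15.5 + 6.8 = 85.8%
P(none) = 100% − 85.8% = 14.2%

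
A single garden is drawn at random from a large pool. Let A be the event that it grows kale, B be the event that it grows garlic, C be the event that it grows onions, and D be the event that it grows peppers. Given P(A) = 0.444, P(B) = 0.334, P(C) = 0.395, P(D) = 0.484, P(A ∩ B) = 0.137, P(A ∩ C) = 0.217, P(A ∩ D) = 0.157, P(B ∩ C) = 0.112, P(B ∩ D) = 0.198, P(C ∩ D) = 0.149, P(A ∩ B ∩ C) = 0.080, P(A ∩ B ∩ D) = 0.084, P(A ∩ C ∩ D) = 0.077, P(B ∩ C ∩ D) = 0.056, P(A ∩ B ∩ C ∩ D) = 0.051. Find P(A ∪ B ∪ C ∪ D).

P(A ∪ B ∪ C ∪ D) = 0.444 + 0.334 + 0.395 + 0.484 − 0.137 − 0.217 − 0.157 − 0.112 − 0.198 − 0.149 + 0.080 + 0.084 + 0.077 + 0.056 − 0.051 = 0.933

0.933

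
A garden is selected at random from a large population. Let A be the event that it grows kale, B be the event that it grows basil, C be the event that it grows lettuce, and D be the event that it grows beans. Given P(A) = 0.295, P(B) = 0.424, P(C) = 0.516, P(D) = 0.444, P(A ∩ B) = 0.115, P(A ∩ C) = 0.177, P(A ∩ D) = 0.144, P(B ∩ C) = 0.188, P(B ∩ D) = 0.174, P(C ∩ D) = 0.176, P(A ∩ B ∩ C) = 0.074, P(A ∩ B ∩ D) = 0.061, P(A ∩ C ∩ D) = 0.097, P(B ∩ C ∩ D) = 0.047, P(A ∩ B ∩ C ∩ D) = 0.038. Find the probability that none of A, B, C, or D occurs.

By inclusion-exclusion,
P(A ∪ B ∪ C ∪ D) = 0.295 + 0.424 + 0.516 + 0.444 − 0.115 − 0.177 − 0.144 − 0.188 − 0.174 − 0.176 + 0.074 + 0.061 + 0.097 + 0.047 − 0.038 = 0.946
P(none) = 1 − 0.946 = 0.054

0.054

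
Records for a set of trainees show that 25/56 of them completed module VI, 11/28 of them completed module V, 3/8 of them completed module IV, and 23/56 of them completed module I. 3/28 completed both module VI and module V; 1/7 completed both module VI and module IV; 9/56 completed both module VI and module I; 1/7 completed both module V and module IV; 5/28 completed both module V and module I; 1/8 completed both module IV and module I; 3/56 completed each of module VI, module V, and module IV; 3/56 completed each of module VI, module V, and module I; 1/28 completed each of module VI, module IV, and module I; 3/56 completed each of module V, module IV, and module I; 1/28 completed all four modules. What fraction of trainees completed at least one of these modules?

13/14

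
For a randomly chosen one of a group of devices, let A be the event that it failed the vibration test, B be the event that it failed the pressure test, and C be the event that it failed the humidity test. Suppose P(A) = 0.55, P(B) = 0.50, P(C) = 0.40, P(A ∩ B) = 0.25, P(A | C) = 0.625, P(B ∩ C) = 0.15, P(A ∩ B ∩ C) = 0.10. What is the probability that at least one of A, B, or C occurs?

0.90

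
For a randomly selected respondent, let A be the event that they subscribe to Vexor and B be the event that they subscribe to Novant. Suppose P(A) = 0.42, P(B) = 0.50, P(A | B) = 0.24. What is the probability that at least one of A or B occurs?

P(A ∩ B) = P(B)·P(A|B) = 0.50 × 0.24 = 0.12
Inclusion–exclusion gives
P(A ∪ B) = 0.42 + 0.50 − 0.12 = 0.80

0.80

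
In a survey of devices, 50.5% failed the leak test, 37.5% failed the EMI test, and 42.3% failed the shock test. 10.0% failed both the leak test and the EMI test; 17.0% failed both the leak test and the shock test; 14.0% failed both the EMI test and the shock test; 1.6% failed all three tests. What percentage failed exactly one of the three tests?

P(exactly one) = 50.5 + 37.5 + 42.3 − 2·10.0 − 2·17.0 − 2·14.0 + 3·1.6 = 53.1%

53.1%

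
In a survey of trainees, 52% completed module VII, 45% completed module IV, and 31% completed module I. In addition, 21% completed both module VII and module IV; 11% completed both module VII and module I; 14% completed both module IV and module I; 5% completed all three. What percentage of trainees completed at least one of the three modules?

87%

Inclusion–exclusion gives
P(union) = 52 + 45 + 31 − 21 − 11 − 14 + 5 = 87%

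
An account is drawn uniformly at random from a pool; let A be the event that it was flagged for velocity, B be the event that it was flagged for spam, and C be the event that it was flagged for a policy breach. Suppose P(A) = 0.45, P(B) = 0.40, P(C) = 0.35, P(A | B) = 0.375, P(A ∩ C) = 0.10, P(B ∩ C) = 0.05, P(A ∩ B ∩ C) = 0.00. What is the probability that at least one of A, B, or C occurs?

0.90

P(A ∩ B) = P(B)·P(A|B) = 0.40 × 0.375 = 0.15
P(A ∪ B ∪ C) = 0.45 + 0.40 + 0.35 − 0.15 − 0.10 − 0.05 + 0.00 = 0.90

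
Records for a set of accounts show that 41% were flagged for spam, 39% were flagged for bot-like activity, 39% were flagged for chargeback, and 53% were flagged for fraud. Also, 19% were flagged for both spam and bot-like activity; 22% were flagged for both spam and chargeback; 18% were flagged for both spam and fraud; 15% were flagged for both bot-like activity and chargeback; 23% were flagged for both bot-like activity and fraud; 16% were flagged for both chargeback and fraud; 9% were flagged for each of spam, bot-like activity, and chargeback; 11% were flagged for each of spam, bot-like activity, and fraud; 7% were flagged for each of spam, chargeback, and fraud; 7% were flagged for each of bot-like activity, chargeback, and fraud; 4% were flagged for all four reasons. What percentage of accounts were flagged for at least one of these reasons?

89%

Inclusion–exclusion gives
P(union) = 41 + 39 + 39 + 53 − 19 − 22 − 18 − 15 − 23 − 16 + 9 + 11 + 7 + 7 − 4 = 89%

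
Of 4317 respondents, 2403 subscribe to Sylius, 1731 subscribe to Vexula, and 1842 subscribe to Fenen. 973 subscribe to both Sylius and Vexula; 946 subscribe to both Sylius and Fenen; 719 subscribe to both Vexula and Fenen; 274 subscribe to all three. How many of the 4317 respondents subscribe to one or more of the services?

3612

Using inclusion–exclusion:
N(≥1) = 2403 + 1731 + 1842 − 973 − 946 − 719 + 274 = 3612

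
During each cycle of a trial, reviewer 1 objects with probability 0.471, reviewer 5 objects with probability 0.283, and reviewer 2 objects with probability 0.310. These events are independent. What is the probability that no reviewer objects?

0.26171217

P(none) = (1 − 0.471) × (1 − 0.283) × (1 − 0.310) = 0.529 × 0.717 × 0.690 = 0.26171217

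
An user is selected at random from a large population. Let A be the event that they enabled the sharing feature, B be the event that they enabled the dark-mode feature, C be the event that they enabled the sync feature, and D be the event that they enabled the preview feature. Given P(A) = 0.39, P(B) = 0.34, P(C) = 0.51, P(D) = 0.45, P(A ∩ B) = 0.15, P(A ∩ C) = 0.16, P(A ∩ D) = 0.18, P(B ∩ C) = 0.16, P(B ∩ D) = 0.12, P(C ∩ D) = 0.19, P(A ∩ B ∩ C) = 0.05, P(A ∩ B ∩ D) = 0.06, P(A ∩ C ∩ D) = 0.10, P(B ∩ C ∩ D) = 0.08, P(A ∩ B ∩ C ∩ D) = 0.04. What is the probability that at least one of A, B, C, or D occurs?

0.98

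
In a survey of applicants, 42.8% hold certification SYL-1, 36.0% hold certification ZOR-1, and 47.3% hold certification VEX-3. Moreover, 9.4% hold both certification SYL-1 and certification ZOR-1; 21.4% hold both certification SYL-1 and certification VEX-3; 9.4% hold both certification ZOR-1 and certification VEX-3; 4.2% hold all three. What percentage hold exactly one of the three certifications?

58.3%

P(exactly one) = 42.8 + 36.0 + 47.3 − 2·9.4 − 2·21.4 − 2·9.4 + 3·4.2 = 58.3%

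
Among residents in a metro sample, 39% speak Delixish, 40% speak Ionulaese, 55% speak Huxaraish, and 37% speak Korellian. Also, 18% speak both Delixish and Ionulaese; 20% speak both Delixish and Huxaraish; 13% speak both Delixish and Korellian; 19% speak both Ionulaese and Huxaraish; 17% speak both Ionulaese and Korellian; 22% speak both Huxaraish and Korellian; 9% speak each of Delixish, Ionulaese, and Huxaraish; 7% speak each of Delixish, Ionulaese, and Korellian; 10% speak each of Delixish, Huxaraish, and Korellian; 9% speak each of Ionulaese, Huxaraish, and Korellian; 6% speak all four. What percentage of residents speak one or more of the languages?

91%

Apply inclusion-exclusion:
P(union) = 39 + 40 + 55 + 37 − 18 − 20 − 13 − 19 − 17 − 22 + 9 + 7 + 10 + 9 − 6 = 91%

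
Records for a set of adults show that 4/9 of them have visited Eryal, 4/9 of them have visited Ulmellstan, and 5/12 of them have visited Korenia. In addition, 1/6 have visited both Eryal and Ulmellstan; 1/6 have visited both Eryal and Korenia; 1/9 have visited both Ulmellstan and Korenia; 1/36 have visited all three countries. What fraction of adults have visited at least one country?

8/9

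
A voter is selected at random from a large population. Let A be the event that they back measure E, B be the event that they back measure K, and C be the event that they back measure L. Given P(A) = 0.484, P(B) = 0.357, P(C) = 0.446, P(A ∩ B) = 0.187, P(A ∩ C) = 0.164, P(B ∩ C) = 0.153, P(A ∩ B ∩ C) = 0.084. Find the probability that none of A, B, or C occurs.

P(A ∪ B ∪ C) = 0.484 + 0.357 + 0.446 − 0.187 − 0.164 − 0.153 + 0.084 = 0.867
P(none) = 1 − 0.867 = 0.133

0.133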